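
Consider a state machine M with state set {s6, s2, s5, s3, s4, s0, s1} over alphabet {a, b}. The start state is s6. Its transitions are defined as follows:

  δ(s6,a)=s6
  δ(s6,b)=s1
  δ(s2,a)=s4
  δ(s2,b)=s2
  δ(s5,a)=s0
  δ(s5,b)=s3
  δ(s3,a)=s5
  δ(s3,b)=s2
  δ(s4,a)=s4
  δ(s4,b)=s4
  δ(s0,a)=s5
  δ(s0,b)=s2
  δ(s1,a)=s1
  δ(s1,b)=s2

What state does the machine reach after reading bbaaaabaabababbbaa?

s4

s6 → s1 → s2 → s4 → s4 → s4 → s4 → s4 → s4 → s4 → s4 → s4 → s4 → s4 → s4 → s4 → s4 → s4 → s4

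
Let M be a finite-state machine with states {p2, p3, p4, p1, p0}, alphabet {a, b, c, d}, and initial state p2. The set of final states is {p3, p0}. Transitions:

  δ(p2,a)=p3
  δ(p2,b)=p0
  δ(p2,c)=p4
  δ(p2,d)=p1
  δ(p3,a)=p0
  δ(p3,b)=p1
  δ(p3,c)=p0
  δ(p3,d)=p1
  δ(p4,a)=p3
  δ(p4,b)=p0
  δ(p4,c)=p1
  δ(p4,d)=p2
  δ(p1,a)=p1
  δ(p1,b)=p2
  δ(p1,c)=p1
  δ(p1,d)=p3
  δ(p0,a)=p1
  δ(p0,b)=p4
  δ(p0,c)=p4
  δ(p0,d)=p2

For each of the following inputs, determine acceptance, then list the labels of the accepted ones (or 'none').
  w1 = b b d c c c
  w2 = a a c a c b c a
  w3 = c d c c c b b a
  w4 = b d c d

w1: p2 → p0 → p4 → p2 → p4 → p1 → p1  → end p1, rejected
w2: p2 → p3 → p0 → p4 → p3 → p0 → p4 → p1 → p1  → end p1, rejected
w3: p2 → p4 → p2 → p4 → p1 → p1 → p2 → p0 → p1  → end p1, rejected
w4: p2 → p0 → p2 → p4 → p2  → end p2, rejected

none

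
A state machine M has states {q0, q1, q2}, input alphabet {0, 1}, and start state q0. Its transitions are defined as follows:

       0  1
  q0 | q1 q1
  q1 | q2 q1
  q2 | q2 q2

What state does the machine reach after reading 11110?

q2

q0 → q1 → q1 → q1 → q1 → q2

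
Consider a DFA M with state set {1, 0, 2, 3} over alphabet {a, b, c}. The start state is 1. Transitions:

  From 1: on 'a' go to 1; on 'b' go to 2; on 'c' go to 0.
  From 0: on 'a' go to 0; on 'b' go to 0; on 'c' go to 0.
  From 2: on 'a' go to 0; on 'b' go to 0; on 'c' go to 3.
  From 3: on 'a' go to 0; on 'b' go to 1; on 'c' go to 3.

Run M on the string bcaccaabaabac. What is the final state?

start at 1
read 'b': 1 → 2
read 'c': 2 → 3
read 'a': 3 → 0
read 'c': 0 → 0
read 'c': 0 → 0
read 'a': 0 → 0
read 'a': 0 → 0
read 'b': 0 → 0
read 'a': 0 → 0
read 'a': 0 → 0
read 'b': 0 → 0
read 'a': 0 → 0
read 'c': 0 → 0

0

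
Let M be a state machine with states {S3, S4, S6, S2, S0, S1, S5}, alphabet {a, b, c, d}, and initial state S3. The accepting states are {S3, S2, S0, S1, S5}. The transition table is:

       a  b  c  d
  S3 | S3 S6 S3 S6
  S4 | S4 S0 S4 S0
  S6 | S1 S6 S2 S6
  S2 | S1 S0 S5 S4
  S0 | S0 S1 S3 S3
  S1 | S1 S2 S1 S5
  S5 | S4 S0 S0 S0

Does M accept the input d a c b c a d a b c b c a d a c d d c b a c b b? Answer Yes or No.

No

Trace: S3 -d-> S6 -a-> S1 -c-> S1 -b-> S2 -c-> S5 -a-> S4 -d-> S0 -a-> S0 -b-> S1 -c-> S1 -b-> S2 -c-> S5 -a-> S4 -d-> S0 -a-> S0 -c-> S3 -d-> S6 -d-> S6 -c-> S2 -b-> S0 -a-> S0 -c-> S3 -b-> S6 -b-> S6
End state S6 is not accepting.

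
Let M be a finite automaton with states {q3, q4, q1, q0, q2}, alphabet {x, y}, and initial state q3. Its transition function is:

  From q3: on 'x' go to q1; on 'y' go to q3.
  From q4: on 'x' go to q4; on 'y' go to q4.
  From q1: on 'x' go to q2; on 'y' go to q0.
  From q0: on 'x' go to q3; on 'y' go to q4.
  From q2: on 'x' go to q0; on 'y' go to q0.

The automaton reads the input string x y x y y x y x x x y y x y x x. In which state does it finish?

q4

q3 → q1 → q0 → q3 → q3 → q3 → q1 → q0 → q3 → q1 → q2 → q0 → q4 → q4 → q4 → q4 → q4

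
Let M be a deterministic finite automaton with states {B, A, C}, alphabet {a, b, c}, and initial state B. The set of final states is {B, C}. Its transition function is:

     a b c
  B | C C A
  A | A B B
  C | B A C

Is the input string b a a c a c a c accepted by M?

Yes

B → C → B → C → C → B → A → A → B
End state B is accepting.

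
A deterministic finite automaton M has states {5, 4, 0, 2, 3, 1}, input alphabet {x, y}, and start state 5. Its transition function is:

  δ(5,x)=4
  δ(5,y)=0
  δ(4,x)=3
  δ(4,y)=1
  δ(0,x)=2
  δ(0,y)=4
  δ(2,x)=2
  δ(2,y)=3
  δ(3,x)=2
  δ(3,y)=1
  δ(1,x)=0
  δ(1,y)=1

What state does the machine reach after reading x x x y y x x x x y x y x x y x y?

start at 5
read 'x': 5 → 4
read 'x': 4 → 3
read 'x': 3 → 2
read 'y': 2 → 3
read 'y': 3 → 1
read 'x': 1 → 0
read 'x': 0 → 2
read 'x': 2 → 2
read 'x': 2 → 2
read 'y': 2 → 3
read 'x': 3 → 2
read 'y': 2 → 3
read 'x': 3 → 2
read 'x': 2 → 2
read 'y': 2 → 3
read 'x': 3 → 2
read 'y': 2 → 3

3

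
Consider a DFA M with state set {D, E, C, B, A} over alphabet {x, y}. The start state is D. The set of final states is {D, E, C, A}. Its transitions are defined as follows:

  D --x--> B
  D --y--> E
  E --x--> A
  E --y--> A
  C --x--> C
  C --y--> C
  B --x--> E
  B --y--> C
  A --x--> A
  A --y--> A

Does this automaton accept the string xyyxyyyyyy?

Yes

Trace: D -x-> B -y-> C -y-> C -x-> C -y-> C -y-> C -y-> C -y-> C -y-> C -y-> C
End state C is accepting.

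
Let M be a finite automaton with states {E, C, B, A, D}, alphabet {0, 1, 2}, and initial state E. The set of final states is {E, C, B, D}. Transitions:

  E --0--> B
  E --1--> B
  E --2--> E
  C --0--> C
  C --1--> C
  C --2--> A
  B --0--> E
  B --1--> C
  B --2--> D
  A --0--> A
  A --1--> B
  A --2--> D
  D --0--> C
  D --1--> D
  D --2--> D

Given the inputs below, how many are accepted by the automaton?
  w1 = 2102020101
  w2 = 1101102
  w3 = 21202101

2

w1: E → E → B → E → E → B → D → C → C → C → C  → end C, accepted
w2: E → B → C → C → C → C → C → A  → end A, rejected
w3: E → E → B → D → C → A → B → E → B  → end B, accepted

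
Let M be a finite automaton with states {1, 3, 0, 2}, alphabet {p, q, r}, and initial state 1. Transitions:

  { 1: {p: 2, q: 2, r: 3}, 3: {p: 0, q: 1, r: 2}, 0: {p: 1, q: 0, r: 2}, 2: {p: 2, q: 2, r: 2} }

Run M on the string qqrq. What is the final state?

Trace: 1 -q-> 2 -q-> 2 -r-> 2 -q-> 2

2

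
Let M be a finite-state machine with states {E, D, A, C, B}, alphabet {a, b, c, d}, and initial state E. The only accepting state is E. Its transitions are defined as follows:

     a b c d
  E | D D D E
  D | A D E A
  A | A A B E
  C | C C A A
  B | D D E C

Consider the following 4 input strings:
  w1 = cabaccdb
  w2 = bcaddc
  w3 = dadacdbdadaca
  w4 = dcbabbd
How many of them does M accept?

1

w1: Trace: E -c-> D -a-> A -b-> A -a-> A -c-> B -c-> E -d-> E -b-> D  → end D, rejected
w2: Trace: E -b-> D -c-> E -a-> D -d-> A -d-> E -c-> D  → end D, rejected
w3: Trace: E -d-> E -a-> D -d-> A -a-> A -c-> B -d-> C -b-> C -d-> A -a-> A -d-> E -a-> D -c-> E -a-> D  → end D, rejected
w4: Trace: E -d-> E -c-> D -b-> D -a-> A -b-> A -b-> A -d-> E  → end E, accepted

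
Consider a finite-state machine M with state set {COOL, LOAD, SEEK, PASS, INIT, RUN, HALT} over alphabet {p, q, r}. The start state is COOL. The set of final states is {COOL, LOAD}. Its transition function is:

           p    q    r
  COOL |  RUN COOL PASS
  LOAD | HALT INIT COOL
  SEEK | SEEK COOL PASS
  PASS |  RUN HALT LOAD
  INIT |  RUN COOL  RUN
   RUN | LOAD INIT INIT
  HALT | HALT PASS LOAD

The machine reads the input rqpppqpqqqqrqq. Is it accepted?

start at COOL
read 'r': COOL → PASS
read 'q': PASS → HALT
read 'p': HALT → HALT
read 'p': HALT → HALT
read 'p': HALT → HALT
read 'q': HALT → PASS
read 'p': PASS → RUN
read 'q': RUN → INIT
read 'q': INIT → COOL
read 'q': COOL → COOL
read 'q': COOL → COOL
read 'r': COOL → PASS
read 'q': PASS → HALT
read 'q': HALT → PASS
End state PASS is not accepting.

No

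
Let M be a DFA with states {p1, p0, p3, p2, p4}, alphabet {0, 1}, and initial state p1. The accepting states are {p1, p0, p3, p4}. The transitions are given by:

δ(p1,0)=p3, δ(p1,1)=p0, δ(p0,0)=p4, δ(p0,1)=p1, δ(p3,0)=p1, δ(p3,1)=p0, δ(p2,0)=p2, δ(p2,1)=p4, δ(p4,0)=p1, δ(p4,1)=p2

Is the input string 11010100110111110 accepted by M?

Trace: p1 -1-> p0 -1-> p1 -0-> p3 -1-> p0 -0-> p4 -1-> p2 -0-> p2 -0-> p2 -1-> p4 -1-> p2 -0-> p2 -1-> p4 -1-> p2 -1-> p4 -1-> p2 -1-> p4 -0-> p1
End state p1 is accepting.

Yes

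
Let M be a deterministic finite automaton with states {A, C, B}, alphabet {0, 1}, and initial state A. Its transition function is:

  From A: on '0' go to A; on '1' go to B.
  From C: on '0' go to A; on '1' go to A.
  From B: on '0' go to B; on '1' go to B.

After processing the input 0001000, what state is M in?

B

Trace: A -0-> A -0-> A -0-> A -1-> B -0-> B -0-> B -0-> B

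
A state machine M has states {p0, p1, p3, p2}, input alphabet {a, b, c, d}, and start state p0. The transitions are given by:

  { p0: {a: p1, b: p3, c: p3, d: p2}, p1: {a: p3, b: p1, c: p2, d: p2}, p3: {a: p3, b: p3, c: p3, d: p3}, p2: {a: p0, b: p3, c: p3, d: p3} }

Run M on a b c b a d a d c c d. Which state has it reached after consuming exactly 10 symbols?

p3

start at p0
read 'a': p0 → p1
read 'b': p1 → p1
read 'c': p1 → p2
read 'b': p2 → p3
read 'a': p3 → p3
read 'd': p3 → p3
read 'a': p3 → p3
read 'd': p3 → p3
read 'c': p3 → p3
read 'c': p3 → p3
After 10 symbols: p3.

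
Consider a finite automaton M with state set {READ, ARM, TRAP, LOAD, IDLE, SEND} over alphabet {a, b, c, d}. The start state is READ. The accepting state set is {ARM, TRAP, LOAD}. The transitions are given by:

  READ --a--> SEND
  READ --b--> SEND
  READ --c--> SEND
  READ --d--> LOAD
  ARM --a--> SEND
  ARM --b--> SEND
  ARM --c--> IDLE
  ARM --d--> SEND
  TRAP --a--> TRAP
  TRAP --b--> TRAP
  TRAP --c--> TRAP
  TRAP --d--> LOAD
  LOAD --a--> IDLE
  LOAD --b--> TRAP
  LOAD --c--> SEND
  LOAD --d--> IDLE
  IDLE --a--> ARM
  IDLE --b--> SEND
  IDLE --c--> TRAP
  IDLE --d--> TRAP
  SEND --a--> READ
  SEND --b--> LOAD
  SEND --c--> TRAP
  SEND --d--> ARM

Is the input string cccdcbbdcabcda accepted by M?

READ → SEND → TRAP → TRAP → LOAD → SEND → LOAD → TRAP → LOAD → SEND → READ → SEND → TRAP → LOAD → IDLE
End state IDLE is not accepting.

No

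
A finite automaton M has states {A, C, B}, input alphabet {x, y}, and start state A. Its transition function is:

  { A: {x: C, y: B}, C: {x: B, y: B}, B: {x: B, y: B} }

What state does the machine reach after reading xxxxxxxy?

B

A → C → B → B → B → B → B → B → B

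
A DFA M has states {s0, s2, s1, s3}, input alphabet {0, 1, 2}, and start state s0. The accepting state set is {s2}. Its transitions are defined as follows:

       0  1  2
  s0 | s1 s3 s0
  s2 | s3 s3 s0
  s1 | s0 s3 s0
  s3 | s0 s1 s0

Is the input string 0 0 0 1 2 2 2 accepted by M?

No

Trace: s0 -0-> s1 -0-> s0 -0-> s1 -1-> s3 -2-> s0 -2-> s0 -2-> s0
End state s0 is not accepting.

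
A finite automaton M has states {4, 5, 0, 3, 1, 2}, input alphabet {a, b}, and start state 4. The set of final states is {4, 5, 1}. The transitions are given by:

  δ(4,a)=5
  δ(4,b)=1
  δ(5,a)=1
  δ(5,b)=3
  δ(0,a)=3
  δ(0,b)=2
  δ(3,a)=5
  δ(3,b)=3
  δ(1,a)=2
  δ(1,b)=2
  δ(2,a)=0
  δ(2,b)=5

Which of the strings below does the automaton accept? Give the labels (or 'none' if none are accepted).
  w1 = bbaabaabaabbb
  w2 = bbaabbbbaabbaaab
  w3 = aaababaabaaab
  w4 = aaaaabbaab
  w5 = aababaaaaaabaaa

w3, w5

w1: 4 → 1 → 2 → 0 → 3 → 3 → 5 → 1 → 2 → 0 → 3 → 3 → 3 → 3  → end 3, rejected
w2: 4 → 1 → 2 → 0 → 3 → 3 → 3 → 3 → 3 → 5 → 1 → 2 → 5 → 1 → 2 → 0 → 2  → end 2, rejected
w3: 4 → 5 → 1 → 2 → 5 → 1 → 2 → 0 → 3 → 3 → 5 → 1 → 2 → 5  → end 5, accepted
w4: 4 → 5 → 1 → 2 → 0 → 3 → 3 → 3 → 5 → 1 → 2  → end 2, rejected
w5: 4 → 5 → 1 → 2 → 0 → 2 → 0 → 3 → 5 → 1 → 2 → 0 → 2 → 0 → 3 → 5  → end 5, accepted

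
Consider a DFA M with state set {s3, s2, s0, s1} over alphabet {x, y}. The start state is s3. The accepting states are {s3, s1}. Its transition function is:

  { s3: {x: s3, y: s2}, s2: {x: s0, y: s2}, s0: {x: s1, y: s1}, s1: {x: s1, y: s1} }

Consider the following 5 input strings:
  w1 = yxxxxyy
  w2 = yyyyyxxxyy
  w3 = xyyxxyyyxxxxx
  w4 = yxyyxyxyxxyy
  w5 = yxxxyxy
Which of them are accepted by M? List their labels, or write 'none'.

w1: s3 → s2 → s0 → s1 → s1 → s1 → s1 → s1  → end s1, accepted
w2: s3 → s2 → s2 → s2 → s2 → s2 → s0 → s1 → s1 → s1 → s1  → end s1, accepted
w3: s3 → s3 → s2 → s2 → s0 → s1 → s1 → s1 → s1 → s1 → s1 → s1 → s1 → s1  → end s1, accepted
w4: s3 → s2 → s0 → s1 → s1 → s1 → s1 → s1 → s1 → s1 → s1 → s1 → s1  → end s1, accepted
w5: s3 → s2 → s0 → s1 → s1 → s1 → s1 → s1  → end s1, accepted

w1, w2, w3, w4, w5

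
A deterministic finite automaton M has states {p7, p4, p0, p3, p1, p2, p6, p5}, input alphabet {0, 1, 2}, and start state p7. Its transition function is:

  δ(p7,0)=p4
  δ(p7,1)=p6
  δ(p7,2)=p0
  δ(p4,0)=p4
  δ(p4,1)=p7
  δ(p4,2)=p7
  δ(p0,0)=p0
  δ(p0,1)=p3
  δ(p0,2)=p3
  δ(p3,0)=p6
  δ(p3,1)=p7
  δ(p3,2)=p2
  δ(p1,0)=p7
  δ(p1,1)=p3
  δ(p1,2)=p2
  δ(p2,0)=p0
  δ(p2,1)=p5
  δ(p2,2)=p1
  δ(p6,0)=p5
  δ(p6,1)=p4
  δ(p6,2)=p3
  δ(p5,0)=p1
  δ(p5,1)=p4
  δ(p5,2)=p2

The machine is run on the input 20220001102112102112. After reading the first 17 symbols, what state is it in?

p2

Trace: p7 -2-> p0 -0-> p0 -2-> p3 -2-> p2 -0-> p0 -0-> p0 -0-> p0 -1-> p3 -1-> p7 -0-> p4 -2-> p7 -1-> p6 -1-> p4 -2-> p7 -1-> p6 -0-> p5 -2-> p2
After 17 symbols: p2.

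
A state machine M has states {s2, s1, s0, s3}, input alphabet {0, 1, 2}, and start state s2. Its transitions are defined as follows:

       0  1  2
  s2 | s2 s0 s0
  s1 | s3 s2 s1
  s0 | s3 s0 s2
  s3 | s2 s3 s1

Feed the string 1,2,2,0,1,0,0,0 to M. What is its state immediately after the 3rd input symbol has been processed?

s0

Trace: s2 -1-> s0 -2-> s2 -2-> s0
After 3 symbols: s0.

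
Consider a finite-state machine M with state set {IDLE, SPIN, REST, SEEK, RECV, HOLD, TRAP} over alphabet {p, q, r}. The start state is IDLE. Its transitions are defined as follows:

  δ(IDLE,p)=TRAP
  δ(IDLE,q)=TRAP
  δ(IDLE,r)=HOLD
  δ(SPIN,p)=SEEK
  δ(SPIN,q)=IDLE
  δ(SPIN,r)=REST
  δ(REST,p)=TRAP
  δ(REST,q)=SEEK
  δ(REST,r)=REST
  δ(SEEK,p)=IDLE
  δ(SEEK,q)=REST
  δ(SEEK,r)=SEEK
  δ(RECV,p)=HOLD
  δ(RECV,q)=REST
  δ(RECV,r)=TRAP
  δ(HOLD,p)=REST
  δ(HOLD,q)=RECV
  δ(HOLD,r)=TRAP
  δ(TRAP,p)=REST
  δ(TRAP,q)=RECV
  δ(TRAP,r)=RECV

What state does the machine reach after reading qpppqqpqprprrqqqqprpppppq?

RECV

IDLE → TRAP → REST → TRAP → REST → SEEK → REST → TRAP → RECV → HOLD → TRAP → REST → REST → REST → SEEK → REST → SEEK → REST → TRAP → RECV → HOLD → REST → TRAP → REST → TRAP → RECV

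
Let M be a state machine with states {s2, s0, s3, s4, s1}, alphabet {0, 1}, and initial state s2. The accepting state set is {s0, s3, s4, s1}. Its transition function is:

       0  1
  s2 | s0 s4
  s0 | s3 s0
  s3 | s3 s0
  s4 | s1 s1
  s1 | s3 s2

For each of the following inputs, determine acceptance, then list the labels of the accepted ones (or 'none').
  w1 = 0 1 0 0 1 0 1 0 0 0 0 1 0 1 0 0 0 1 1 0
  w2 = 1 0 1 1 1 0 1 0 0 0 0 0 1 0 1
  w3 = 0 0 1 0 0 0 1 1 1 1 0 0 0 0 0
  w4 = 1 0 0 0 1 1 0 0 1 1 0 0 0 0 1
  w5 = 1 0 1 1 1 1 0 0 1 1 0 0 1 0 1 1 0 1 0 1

w1: s2 → s0 → s0 → s3 → s3 → s0 → s3 → s0 → s3 → s3 → s3 → s3 → s0 → s3 → s0 → s3 → s3 → s3 → s0 → s0 → s3  → end s3, accepted
w2: s2 → s4 → s1 → s2 → s4 → s1 → s3 → s0 → s3 → s3 → s3 → s3 → s3 → s0 → s3 → s0  → end s0, accepted
w3: s2 → s0 → s3 → s0 → s3 → s3 → s3 → s0 → s0 → s0 → s0 → s3 → s3 → s3 → s3 → s3  → end s3, accepted
w4: s2 → s4 → s1 → s3 → s3 → s0 → s0 → s3 → s3 → s0 → s0 → s3 → s3 → s3 → s3 → s0  → end s0, accepted
w5: s2 → s4 → s1 → s2 → s4 → s1 → s2 → s0 → s3 → s0 → s0 → s3 → s3 → s0 → s3 → s0 → s0 → s3 → s0 → s3 → s0  → end s0, accepted

w1, w2, w3, w4, w5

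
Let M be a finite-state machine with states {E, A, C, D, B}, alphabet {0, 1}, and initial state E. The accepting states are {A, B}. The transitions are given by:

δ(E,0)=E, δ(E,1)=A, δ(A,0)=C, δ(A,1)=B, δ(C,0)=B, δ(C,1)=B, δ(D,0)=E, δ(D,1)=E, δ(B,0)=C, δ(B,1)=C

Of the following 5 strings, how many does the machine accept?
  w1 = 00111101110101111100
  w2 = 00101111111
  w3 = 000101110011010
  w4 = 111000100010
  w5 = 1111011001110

w1: Trace: E -0-> E -0-> E -1-> A -1-> B -1-> C -1-> B -0-> C -1-> B -1-> C -1-> B -0-> C -1-> B -0-> C -1-> B -1-> C -1-> B -1-> C -1-> B -0-> C -0-> B  → end B, accepted
w2: Trace: E -0-> E -0-> E -1-> A -0-> C -1-> B -1-> C -1-> B -1-> C -1-> B -1-> C -1-> B  → end B, accepted
w3: Trace: E -0-> E -0-> E -0-> E -1-> A -0-> C -1-> B -1-> C -1-> B -0-> C -0-> B -1-> C -1-> B -0-> C -1-> B -0-> C  → end C, rejected
w4: Trace: E -1-> A -1-> B -1-> C -0-> B -0-> C -0-> B -1-> C -0-> B -0-> C -0-> B -1-> C -0-> B  → end B, accepted
w5: Trace: E -1-> A -1-> B -1-> C -1-> B -0-> C -1-> B -1-> C -0-> B -0-> C -1-> B -1-> C -1-> B -0-> C  → end C, rejected

3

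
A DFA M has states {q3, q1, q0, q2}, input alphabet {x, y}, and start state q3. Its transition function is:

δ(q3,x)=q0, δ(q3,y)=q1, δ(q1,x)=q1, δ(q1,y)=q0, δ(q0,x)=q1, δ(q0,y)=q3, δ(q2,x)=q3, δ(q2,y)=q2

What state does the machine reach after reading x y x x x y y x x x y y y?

q1

Trace: q3 -x-> q0 -y-> q3 -x-> q0 -x-> q1 -x-> q1 -y-> q0 -y-> q3 -x-> q0 -x-> q1 -x-> q1 -y-> q0 -y-> q3 -y-> q1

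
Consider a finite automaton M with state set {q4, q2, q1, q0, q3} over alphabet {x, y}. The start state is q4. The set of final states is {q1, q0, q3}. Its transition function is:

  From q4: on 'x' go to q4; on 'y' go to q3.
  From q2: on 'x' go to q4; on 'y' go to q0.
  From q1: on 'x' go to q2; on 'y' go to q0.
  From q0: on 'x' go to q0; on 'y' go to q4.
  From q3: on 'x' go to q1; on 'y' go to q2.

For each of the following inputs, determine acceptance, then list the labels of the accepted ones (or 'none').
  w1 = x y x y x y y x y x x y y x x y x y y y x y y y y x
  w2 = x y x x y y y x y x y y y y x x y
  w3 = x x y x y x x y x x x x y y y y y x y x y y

w1: q4 → q4 → q3 → q1 → q0 → q0 → q4 → q3 → q1 → q0 → q0 → q0 → q4 → q3 → q1 → q2 → q0 → q0 → q4 → q3 → q2 → q4 → q3 → q2 → q0 → q4 → q4  → end q4, rejected
w2: q4 → q4 → q3 → q1 → q2 → q0 → q4 → q3 → q1 → q0 → q0 → q4 → q3 → q2 → q0 → q0 → q0 → q4  → end q4, rejected
w3: q4 → q4 → q4 → q3 → q1 → q0 → q0 → q0 → q4 → q4 → q4 → q4 → q4 → q3 → q2 → q0 → q4 → q3 → q1 → q0 → q0 → q4 → q3  → end q3, accepted

w3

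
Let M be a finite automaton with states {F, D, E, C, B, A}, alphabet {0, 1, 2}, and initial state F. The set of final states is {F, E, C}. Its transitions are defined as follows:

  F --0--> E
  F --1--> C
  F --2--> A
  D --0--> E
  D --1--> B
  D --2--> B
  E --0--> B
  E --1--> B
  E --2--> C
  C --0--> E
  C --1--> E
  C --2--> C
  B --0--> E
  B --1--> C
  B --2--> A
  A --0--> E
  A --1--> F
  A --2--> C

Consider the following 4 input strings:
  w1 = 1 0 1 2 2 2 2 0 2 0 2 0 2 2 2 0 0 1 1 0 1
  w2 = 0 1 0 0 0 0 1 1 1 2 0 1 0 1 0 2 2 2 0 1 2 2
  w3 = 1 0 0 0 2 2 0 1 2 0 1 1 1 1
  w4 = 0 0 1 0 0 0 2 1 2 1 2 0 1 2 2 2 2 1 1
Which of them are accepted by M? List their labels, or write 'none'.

w1, w2

w1: F → C → E → B → A → C → C → C → E → C → E → C → E → C → C → C → E → B → C → E → B → C  → end C, accepted
w2: F → E → B → E → B → E → B → C → E → B → A → E → B → E → B → E → C → C → C → E → B → A → C  → end C, accepted
w3: F → C → E → B → E → C → C → E → B → A → E → B → C → E → B  → end B, rejected
w4: F → E → B → C → E → B → E → C → E → C → E → C → E → B → A → C → C → C → E → B  → end B, rejected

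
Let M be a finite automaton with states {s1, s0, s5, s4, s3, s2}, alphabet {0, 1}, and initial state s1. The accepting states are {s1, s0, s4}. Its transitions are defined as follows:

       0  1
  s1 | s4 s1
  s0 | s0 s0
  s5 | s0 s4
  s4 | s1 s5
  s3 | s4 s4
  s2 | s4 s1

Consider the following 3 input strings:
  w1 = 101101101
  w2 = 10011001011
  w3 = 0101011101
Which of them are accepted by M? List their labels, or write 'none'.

w1: Trace: s1 -1-> s1 -0-> s4 -1-> s5 -1-> s4 -0-> s1 -1-> s1 -1-> s1 -0-> s4 -1-> s5  → end s5, rejected
w2: Trace: s1 -1-> s1 -0-> s4 -0-> s1 -1-> s1 -1-> s1 -0-> s4 -0-> s1 -1-> s1 -0-> s4 -1-> s5 -1-> s4  → end s4, accepted
w3: Trace: s1 -0-> s4 -1-> s5 -0-> s0 -1-> s0 -0-> s0 -1-> s0 -1-> s0 -1-> s0 -0-> s0 -1-> s0  → end s0, accepted

w2, w3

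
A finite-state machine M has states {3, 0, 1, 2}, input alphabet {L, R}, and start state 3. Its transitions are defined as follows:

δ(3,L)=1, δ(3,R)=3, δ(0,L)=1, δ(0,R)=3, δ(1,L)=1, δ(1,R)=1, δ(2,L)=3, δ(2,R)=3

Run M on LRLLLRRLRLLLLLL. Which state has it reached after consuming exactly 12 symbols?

3 → 1 → 1 → 1 → 1 → 1 → 1 → 1 → 1 → 1 → 1 → 1 → 1
After 12 symbols: 1.

1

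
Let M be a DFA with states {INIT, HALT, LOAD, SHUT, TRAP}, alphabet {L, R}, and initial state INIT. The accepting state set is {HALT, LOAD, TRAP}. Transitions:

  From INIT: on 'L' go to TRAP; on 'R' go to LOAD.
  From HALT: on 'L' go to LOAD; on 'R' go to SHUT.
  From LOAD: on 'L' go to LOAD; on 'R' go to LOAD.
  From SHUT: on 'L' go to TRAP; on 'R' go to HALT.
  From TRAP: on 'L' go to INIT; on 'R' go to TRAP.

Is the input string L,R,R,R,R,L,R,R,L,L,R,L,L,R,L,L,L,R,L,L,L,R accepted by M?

Yes

start at INIT
read 'L': INIT → TRAP
read 'R': TRAP → TRAP
read 'R': TRAP → TRAP
read 'R': TRAP → TRAP
read 'R': TRAP → TRAP
read 'L': TRAP → INIT
read 'R': INIT → LOAD
read 'R': LOAD → LOAD
read 'L': LOAD → LOAD
read 'L': LOAD → LOAD
read 'R': LOAD → LOAD
read 'L': LOAD → LOAD
read 'L': LOAD → LOAD
read 'R': LOAD → LOAD
read 'L': LOAD → LOAD
read 'L': LOAD → LOAD
read 'L': LOAD → LOAD
read 'R': LOAD → LOAD
read 'L': LOAD → LOAD
read 'L': LOAD → LOAD
read 'L': LOAD → LOAD
read 'R': LOAD → LOAD
End state LOAD is accepting.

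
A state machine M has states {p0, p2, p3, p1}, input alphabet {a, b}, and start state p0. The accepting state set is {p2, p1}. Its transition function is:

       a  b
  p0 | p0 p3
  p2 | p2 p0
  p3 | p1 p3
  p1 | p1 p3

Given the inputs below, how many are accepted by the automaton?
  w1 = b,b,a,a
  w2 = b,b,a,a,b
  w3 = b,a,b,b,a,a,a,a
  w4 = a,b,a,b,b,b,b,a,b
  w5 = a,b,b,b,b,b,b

w1: Trace: p0 -b-> p3 -b-> p3 -a-> p1 -a-> p1  → end p1, accepted
w2: Trace: p0 -b-> p3 -b-> p3 -a-> p1 -a-> p1 -b-> p3  → end p3, rejected
w3: Trace: p0 -b-> p3 -a-> p1 -b-> p3 -b-> p3 -a-> p1 -a-> p1 -a-> p1 -a-> p1  → end p1, accepted
w4: Trace: p0 -a-> p0 -b-> p3 -a-> p1 -b-> p3 -b-> p3 -b-> p3 -b-> p3 -a-> p1 -b-> p3  → end p3, rejected
w5: Trace: p0 -a-> p0 -b-> p3 -b-> p3 -b-> p3 -b-> p3 -b-> p3 -b-> p3  → end p3, rejected

2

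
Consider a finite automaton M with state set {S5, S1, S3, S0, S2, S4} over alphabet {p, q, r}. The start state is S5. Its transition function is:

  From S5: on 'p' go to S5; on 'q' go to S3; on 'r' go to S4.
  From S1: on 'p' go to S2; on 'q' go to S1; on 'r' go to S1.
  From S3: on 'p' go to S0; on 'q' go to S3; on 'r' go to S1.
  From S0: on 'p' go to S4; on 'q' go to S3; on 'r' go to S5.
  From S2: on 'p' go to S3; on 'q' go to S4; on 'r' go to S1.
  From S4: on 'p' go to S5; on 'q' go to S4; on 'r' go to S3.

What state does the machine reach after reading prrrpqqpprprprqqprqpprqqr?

S3

S5 → S5 → S4 → S3 → S1 → S2 → S4 → S4 → S5 → S5 → S4 → S5 → S4 → S5 → S4 → S4 → S4 → S5 → S4 → S4 → S5 → S5 → S4 → S4 → S4 → S3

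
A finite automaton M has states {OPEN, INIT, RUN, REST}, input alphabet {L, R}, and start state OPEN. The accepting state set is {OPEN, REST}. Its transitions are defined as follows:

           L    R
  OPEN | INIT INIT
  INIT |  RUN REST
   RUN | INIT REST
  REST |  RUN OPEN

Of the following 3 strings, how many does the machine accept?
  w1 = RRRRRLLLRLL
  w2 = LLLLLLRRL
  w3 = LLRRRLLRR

1

w1: Trace: OPEN -R-> INIT -R-> REST -R-> OPEN -R-> INIT -R-> REST -L-> RUN -L-> INIT -L-> RUN -R-> REST -L-> RUN -L-> INIT  → end INIT, rejected
w2: Trace: OPEN -L-> INIT -L-> RUN -L-> INIT -L-> RUN -L-> INIT -L-> RUN -R-> REST -R-> OPEN -L-> INIT  → end INIT, rejected
w3: Trace: OPEN -L-> INIT -L-> RUN -R-> REST -R-> OPEN -R-> INIT -L-> RUN -L-> INIT -R-> REST -R-> OPEN  → end OPEN, accepted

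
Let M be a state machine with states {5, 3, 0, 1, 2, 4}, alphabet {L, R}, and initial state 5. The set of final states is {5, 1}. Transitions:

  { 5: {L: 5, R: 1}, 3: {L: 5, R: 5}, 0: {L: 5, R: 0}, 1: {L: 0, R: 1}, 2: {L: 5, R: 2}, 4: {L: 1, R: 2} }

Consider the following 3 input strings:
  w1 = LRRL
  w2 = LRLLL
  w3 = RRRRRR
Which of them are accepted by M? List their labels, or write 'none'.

w2, w3

w1: 5 → 5 → 1 → 1 → 0  → end 0, rejected
w2: 5 → 5 → 1 → 0 → 5 → 5  → end 5, accepted
w3: 5 → 1 → 1 → 1 → 1 → 1 → 1  → end 1, accepted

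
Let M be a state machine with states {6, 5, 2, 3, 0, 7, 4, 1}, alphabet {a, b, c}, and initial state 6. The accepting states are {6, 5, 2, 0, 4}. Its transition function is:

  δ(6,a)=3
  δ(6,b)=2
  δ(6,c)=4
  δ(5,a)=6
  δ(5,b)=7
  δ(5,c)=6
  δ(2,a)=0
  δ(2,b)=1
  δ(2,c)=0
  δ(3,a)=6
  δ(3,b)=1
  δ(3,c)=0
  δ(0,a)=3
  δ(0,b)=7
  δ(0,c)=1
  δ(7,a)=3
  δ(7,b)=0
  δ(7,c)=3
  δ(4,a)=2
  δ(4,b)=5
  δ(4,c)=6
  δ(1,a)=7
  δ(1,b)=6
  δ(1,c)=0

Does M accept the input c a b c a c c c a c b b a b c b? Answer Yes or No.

No

6 → 4 → 2 → 1 → 0 → 3 → 0 → 1 → 0 → 3 → 0 → 7 → 0 → 3 → 1 → 0 → 7
End state 7 is not accepting.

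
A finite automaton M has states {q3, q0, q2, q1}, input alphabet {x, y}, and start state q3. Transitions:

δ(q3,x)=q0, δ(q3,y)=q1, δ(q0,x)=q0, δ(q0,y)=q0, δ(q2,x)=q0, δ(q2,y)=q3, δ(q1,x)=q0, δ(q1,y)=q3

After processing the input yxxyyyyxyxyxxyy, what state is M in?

start at q3
read 'y': q3 → q1
read 'x': q1 → q0
read 'x': q0 → q0
read 'y': q0 → q0
read 'y': q0 → q0
read 'y': q0 → q0
read 'y': q0 → q0
read 'x': q0 → q0
read 'y': q0 → q0
read 'x': q0 → q0
read 'y': q0 → q0
read 'x': q0 → q0
read 'x': q0 → q0
read 'y': q0 → q0
read 'y': q0 → q0

q0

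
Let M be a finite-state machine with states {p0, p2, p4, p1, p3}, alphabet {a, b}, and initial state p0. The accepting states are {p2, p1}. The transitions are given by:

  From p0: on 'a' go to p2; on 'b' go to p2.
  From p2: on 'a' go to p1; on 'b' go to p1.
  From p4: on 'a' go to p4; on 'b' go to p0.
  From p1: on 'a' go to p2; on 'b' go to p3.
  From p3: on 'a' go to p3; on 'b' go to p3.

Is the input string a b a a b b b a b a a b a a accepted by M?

p0 → p2 → p1 → p2 → p1 → p3 → p3 → p3 → p3 → p3 → p3 → p3 → p3 → p3 → p3
End state p3 is not accepting.

No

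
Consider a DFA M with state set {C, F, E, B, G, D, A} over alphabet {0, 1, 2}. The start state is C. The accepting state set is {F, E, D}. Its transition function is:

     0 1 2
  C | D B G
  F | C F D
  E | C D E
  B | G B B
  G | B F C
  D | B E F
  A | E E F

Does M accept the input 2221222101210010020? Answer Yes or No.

No

Trace: C -2-> G -2-> C -2-> G -1-> F -2-> D -2-> F -2-> D -1-> E -0-> C -1-> B -2-> B -1-> B -0-> G -0-> B -1-> B -0-> G -0-> B -2-> B -0-> G
End state G is not accepting.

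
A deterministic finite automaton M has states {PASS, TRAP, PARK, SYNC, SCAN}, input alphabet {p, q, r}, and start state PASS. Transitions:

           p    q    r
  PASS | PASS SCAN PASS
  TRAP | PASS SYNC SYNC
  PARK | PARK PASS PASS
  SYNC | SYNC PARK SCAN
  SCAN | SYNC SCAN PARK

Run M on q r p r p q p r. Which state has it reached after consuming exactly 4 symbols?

PASS

Trace: PASS -q-> SCAN -r-> PARK -p-> PARK -r-> PASS
After 4 symbols: PASS.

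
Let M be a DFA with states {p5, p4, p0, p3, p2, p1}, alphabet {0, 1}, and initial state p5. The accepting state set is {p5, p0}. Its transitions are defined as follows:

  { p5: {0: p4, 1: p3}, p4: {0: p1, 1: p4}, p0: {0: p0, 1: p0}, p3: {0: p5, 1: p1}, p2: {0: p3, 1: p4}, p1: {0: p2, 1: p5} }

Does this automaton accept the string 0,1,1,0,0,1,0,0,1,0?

p5 → p4 → p4 → p4 → p1 → p2 → p4 → p1 → p2 → p4 → p1
End state p1 is not accepting.

No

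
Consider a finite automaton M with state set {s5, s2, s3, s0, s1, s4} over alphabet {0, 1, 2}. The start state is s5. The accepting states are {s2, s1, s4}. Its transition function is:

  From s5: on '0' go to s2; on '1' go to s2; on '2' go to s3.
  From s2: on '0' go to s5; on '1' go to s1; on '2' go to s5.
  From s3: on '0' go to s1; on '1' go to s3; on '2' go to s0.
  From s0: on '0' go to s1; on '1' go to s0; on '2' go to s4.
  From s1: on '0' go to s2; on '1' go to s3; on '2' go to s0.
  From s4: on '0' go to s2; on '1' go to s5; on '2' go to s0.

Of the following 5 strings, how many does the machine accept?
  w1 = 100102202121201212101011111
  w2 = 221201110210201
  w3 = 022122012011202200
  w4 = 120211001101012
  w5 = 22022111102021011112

w1:
  start at s5
  read '1': s5 → s2
  read '0': s2 → s5
  read '0': s5 → s2
  read '1': s2 → s1
  read '0': s1 → s2
  read '2': s2 → s5
  read '2': s5 → s3
  read '0': s3 → s1
  read '2': s1 → s0
  read '1': s0 → s0
  read '2': s0 → s4
  read '1': s4 → s5
  read '2': s5 → s3
  read '0': s3 → s1
  read '1': s1 → s3
  read '2': s3 → s0
  read '1': s0 → s0
  read '2': s0 → s4
  read '1': s4 → s5
  read '0': s5 → s2
  read '1': s2 → s1
  read '0': s1 → s2
  read '1': s2 → s1
  read '1': s1 → s3
  read '1': s3 → s3
  read '1': s3 → s3
  read '1': s3 → s3
  end s3, rejected
w2:
  start at s5
  read '2': s5 → s3
  read '2': s3 → s0
  read '1': s0 → s0
  read '2': s0 → s4
  read '0': s4 → s2
  read '1': s2 → s1
  read '1': s1 → s3
  read '1': s3 → s3
  read '0': s3 → s1
  read '2': s1 → s0
  read '1': s0 → s0
  read '0': s0 → s1
  read '2': s1 → s0
  read '0': s0 → s1
  read '1': s1 → s3
  end s3, rejected
w3:
  start at s5
  read '0': s5 → s2
  read '2': s2 → s5
  read '2': s5 → s3
  read '1': s3 → s3
  read '2': s3 → s0
  read '2': s0 → s4
  read '0': s4 → s2
  read '1': s2 → s1
  read '2': s1 → s0
  read '0': s0 → s1
  read '1': s1 → s3
  read '1': s3 → s3
  read '2': s3 → s0
  read '0': s0 → s1
  read '2': s1 → s0
  read '2': s0 → s4
  read '0': s4 → s2
  read '0': s2 → s5
  end s5, rejected
w4:
  start at s5
  read '1': s5 → s2
  read '2': s2 → s5
  read '0': s5 → s2
  read '2': s2 → s5
  read '1': s5 → s2
  read '1': s2 → s1
  read '0': s1 → s2
  read '0': s2 → s5
  read '1': s5 → s2
  read '1': s2 → s1
  read '0': s1 → s2
  read '1': s2 → s1
  read '0': s1 → s2
  read '1': s2 → s1
  read '2': s1 → s0
  end s0, rejected
w5:
  start at s5
  read '2': s5 → s3
  read '2': s3 → s0
  read '0': s0 → s1
  read '2': s1 → s0
  read '2': s0 → s4
  read '1': s4 → s5
  read '1': s5 → s2
  read '1': s2 → s1
  read '1': s1 → s3
  read '0': s3 → s1
  read '2': s1 → s0
  read '0': s0 → s1
  read '2': s1 → s0
  read '1': s0 → s0
  read '0': s0 → s1
  read '1': s1 → s3
  read '1': s3 → s3
  read '1': s3 → s3
  read '1': s3 → s3
  read '2': s3 → s0
  end s0, rejected

0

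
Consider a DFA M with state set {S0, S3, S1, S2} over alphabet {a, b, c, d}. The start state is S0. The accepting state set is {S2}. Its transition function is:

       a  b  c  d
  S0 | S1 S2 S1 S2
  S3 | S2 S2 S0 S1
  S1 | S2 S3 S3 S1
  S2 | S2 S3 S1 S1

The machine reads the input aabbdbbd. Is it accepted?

S0 → S1 → S2 → S3 → S2 → S1 → S3 → S2 → S1
End state S1 is not accepting.

No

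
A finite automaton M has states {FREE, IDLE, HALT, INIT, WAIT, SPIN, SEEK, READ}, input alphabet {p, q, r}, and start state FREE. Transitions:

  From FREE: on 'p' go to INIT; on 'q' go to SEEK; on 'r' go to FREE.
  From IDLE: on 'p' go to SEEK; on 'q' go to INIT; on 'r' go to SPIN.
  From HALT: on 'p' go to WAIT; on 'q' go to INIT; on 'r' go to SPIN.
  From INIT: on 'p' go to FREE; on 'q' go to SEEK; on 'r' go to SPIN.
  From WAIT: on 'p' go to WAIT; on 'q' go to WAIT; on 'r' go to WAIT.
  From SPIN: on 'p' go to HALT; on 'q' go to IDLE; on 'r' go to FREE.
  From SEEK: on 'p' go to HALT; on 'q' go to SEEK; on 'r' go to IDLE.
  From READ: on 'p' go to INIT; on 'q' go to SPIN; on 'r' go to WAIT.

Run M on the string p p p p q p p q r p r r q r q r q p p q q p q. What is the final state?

FREE → INIT → FREE → INIT → FREE → SEEK → HALT → WAIT → WAIT → WAIT → WAIT → WAIT → WAIT → WAIT → WAIT → WAIT → WAIT → WAIT → WAIT → WAIT → WAIT → WAIT → WAIT → WAIT

WAIT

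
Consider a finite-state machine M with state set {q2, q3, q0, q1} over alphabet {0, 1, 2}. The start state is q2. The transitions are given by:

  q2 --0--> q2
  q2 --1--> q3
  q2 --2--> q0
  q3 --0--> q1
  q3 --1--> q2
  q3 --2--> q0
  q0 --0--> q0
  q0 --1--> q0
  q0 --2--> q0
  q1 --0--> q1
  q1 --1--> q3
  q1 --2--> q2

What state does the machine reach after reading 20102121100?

q0

q2 → q0 → q0 → q0 → q0 → q0 → q0 → q0 → q0 → q0 → q0 → q0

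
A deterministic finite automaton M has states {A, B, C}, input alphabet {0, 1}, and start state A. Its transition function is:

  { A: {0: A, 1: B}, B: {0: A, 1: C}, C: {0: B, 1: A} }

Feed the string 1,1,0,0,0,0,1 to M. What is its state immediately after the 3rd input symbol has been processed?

Trace: A -1-> B -1-> C -0-> B
After 3 symbols: B.

B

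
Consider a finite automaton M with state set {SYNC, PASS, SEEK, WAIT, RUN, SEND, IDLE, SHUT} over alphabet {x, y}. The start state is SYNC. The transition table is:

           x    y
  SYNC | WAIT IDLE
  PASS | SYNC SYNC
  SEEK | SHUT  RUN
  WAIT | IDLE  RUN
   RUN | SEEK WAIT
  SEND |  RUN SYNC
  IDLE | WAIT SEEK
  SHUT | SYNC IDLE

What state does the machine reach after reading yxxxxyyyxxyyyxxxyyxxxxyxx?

Trace: SYNC -y-> IDLE -x-> WAIT -x-> IDLE -x-> WAIT -x-> IDLE -y-> SEEK -y-> RUN -y-> WAIT -x-> IDLE -x-> WAIT -y-> RUN -y-> WAIT -y-> RUN -x-> SEEK -x-> SHUT -x-> SYNC -y-> IDLE -y-> SEEK -x-> SHUT -x-> SYNC -x-> WAIT -x-> IDLE -y-> SEEK -x-> SHUT -x-> SYNC

SYNC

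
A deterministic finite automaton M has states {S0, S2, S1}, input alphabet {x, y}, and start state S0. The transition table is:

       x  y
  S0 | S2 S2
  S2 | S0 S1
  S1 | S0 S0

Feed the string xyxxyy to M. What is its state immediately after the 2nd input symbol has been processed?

Trace: S0 -x-> S2 -y-> S1
After 2 symbols: S1.

S1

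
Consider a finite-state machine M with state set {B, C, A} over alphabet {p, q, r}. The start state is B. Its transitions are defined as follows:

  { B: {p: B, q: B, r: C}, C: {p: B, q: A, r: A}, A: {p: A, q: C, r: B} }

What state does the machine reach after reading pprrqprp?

Trace: B -p-> B -p-> B -r-> C -r-> A -q-> C -p-> B -r-> C -p-> B

B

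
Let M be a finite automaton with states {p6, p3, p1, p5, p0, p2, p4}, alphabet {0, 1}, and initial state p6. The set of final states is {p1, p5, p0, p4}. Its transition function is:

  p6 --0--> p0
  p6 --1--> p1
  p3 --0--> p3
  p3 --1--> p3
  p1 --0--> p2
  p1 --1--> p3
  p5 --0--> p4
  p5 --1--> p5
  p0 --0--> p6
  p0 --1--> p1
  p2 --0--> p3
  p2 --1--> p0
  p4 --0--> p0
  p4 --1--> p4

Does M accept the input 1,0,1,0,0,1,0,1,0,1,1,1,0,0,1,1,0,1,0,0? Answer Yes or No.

No

p6 → p1 → p2 → p0 → p6 → p0 → p1 → p2 → p0 → p6 → p1 → p3 → p3 → p3 → p3 → p3 → p3 → p3 → p3 → p3 → p3
End state p3 is not accepting.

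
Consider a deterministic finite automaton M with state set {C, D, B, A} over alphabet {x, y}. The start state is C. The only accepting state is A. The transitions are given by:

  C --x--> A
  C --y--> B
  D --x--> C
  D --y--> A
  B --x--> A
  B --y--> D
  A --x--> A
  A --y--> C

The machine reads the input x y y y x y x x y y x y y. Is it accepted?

C → A → C → B → D → C → B → A → A → C → B → A → C → B
End state B is not accepting.

No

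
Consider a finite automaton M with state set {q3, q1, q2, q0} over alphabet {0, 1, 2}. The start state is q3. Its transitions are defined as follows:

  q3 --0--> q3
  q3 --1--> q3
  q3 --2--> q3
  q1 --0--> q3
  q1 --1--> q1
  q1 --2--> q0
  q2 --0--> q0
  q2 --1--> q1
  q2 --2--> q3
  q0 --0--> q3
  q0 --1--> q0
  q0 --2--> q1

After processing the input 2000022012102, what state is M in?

q3

Trace: q3 -2-> q3 -0-> q3 -0-> q3 -0-> q3 -0-> q3 -2-> q3 -2-> q3 -0-> q3 -1-> q3 -2-> q3 -1-> q3 -0-> q3 -2-> q3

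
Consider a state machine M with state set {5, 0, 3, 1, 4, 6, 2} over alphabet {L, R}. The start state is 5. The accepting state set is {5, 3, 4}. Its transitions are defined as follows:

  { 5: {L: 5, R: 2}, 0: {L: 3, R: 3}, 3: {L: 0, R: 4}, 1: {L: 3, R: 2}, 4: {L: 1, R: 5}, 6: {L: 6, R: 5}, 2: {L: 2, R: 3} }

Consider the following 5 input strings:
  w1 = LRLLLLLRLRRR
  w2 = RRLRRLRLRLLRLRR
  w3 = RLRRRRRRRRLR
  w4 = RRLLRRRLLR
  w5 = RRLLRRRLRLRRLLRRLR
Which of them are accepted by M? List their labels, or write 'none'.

w1: 5 → 5 → 2 → 2 → 2 → 2 → 2 → 2 → 3 → 0 → 3 → 4 → 5  → end 5, accepted
w2: 5 → 2 → 3 → 0 → 3 → 4 → 1 → 2 → 2 → 3 → 0 → 3 → 4 → 1 → 2 → 3  → end 3, accepted
w3: 5 → 2 → 2 → 3 → 4 → 5 → 2 → 3 → 4 → 5 → 2 → 2 → 3  → end 3, accepted
w4: 5 → 2 → 3 → 0 → 3 → 4 → 5 → 2 → 2 → 2 → 3  → end 3, accepted
w5: 5 → 2 → 3 → 0 → 3 → 4 → 5 → 2 → 2 → 3 → 0 → 3 → 4 → 1 → 3 → 4 → 5 → 5 → 2  → end 2, rejected

w1, w2, w3, w4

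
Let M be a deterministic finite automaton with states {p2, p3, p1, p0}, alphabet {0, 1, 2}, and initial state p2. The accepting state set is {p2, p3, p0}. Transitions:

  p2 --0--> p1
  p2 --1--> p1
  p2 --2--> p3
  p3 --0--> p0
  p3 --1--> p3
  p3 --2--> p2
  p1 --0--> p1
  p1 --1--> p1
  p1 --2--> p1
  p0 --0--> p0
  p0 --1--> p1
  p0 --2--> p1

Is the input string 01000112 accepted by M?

No

start at p2
read '0': p2 → p1
read '1': p1 → p1
read '0': p1 → p1
read '0': p1 → p1
read '0': p1 → p1
read '1': p1 → p1
read '1': p1 → p1
read '2': p1 → p1
End state p1 is not accepting.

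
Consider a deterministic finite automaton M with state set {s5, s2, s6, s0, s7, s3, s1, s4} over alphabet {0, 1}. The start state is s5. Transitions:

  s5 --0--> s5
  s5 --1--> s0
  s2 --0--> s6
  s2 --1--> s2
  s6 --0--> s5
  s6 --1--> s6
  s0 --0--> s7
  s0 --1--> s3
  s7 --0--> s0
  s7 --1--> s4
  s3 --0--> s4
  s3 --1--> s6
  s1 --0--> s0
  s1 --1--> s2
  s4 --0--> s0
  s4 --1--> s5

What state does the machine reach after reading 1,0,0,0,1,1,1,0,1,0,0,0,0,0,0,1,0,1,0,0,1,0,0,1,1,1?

s5 → s0 → s7 → s0 → s7 → s4 → s5 → s0 → s7 → s4 → s0 → s7 → s0 → s7 → s0 → s7 → s4 → s0 → s3 → s4 → s0 → s3 → s4 → s0 → s3 → s6 → s6

s6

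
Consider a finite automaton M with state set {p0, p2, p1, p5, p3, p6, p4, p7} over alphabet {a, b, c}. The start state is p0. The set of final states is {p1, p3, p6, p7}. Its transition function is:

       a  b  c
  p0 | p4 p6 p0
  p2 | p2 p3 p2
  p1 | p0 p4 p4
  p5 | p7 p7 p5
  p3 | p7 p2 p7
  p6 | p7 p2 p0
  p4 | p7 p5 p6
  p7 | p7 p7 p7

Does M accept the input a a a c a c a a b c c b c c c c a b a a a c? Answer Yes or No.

Trace: p0 -a-> p4 -a-> p7 -a-> p7 -c-> p7 -a-> p7 -c-> p7 -a-> p7 -a-> p7 -b-> p7 -c-> p7 -c-> p7 -b-> p7 -c-> p7 -c-> p7 -c-> p7 -c-> p7 -a-> p7 -b-> p7 -a-> p7 -a-> p7 -a-> p7 -c-> p7
End state p7 is accepting.

Yes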